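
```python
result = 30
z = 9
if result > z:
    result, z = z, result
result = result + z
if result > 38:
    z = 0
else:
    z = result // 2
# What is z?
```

Trace:
`result = 30` → result = 30
`z = 9` → z = 9
`if result > z: ...` → result > z is True → result = 9; z = 30
`result = result + z` → result = 39
`if result > 38: ...` → result > 38 is True → z = 0
So z = 0

Answer: 0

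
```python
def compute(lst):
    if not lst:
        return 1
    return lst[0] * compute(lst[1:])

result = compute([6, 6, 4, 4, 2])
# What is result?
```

Product over [6, 6, 4, 4, 2] = 6 * 6 * 4 * 4 * 2 = 1152

Answer: 1152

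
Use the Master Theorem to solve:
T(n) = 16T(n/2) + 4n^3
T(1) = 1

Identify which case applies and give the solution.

a=16, b=2, f(n)=4n^3. log_2(16) = 4. Since c=3 < 4, Case 1 applies: T(n) = Θ(n^log_b(a)) = O(n^4).

Answer: O(n^4) - Case 1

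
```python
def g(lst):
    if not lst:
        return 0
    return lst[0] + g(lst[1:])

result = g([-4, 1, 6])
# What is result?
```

(-4) + 1 + 6 + 0 = 3

Answer: 3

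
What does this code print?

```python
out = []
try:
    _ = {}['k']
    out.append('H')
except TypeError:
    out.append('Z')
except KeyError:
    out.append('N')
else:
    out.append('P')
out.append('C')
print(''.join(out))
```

Execution trace: 'N' (except KeyError) → 'C' (after the try/except). Output: NC

Answer: NC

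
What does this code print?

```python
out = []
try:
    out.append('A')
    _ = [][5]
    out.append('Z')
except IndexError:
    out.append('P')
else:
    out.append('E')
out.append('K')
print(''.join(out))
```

Execution trace: 'A' (try body) → 'P' (except IndexError) → 'K' (after the try/except). Output: APK

Answer: APK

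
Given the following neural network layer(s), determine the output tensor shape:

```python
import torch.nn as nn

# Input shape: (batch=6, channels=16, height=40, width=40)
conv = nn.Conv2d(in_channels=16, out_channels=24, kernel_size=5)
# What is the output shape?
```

Input: (6, 16, 40, 40) -> Output: (6, 24, 36, 36)

Answer: (6, 24, 36, 36)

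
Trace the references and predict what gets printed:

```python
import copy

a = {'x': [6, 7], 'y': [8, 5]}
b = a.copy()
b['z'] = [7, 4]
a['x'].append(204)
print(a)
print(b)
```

Key concept: shallow copy of dict with mutable values.
Step by step:
`a = {'x': [6, 7], 'y': [8, 5]}` → a = {'x': [6, 7], 'y': [8, 5]}
`b = a.copy()` → b = {'x': [6, 7], 'y': [8, 5]}
`b['z'] = [7, 4]` → b = {'x': [6, 7], 'y': [8, 5], 'z': [7, 4]}
`a['x'].append(204)` → a = {'x': [6, 7, 204], 'y': [8, 5]}; b = {'x': [6, 7, 204], 'y': [8, 5], 'z': [7, 4]}
`print(a)` → prints {'x': [6, 7, 204], 'y': [8, 5]}
`print(b)` → prints {'x': [6, 7, 204], 'y': [8, 5], 'z': [7, 4]}

Answer:
{'x': [6, 7, 204], 'y': [8, 5]}
{'x': [6, 7, 204], 'y': [8, 5], 'z': [7, 4]}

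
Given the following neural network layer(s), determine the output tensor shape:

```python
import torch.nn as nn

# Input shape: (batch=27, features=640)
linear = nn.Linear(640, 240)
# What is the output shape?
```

Input: (27, 640) -> Output: (27, 240)

Answer: (27, 240)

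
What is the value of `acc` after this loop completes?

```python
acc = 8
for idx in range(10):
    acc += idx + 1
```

Start at 8, add 1 to 10 = 63
`acc` takes the values: 8 → 9 → 11 → 14 → 18 → 23 → 29 → 36 → 44 → 53 → 63

Answer: 63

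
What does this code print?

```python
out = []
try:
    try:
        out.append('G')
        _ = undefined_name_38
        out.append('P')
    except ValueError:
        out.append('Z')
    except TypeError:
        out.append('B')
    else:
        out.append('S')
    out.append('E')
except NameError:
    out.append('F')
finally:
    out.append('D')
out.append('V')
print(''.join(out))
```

Execution trace: 'G' (inner try body) → 'F' (except NameError) → 'D' (finally) → 'V' (after the try/except). Output: GFDV

Answer: GFDV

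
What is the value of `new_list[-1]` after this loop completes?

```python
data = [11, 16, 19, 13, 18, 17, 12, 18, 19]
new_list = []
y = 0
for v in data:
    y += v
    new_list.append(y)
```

Cumulative sum ends at 143
`new_list` takes the values: [] → [11] → [11, 27] → [11, 27, 46] → [11, 27, 46, 59] → [11, 27, 46, 59, 77] → [11, 27, 46, 59, 77, 94] → [11, 27, 46, 59, 77, 94, 106] → [11, 27, 46, 59, 77, 94, 106, 124] → [11, 27, 46, 59, 77, 94, 106, 124, 143]
So `new_list[-1]` = 143

Answer: 143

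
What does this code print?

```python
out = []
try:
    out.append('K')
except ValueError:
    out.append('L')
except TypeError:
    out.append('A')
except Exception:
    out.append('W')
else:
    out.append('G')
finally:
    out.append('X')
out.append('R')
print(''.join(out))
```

Execution trace: 'K' (try body, no exception) → 'G' (else) → 'X' (finally) → 'R' (after the try/except). Output: KGXR

Answer: KGXR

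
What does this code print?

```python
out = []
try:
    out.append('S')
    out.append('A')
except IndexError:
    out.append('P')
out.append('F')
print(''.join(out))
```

Execution trace: 'S' (try body) → 'A' (try body, no exception) → 'F' (after the try/except). Output: SAF

Answer: SAF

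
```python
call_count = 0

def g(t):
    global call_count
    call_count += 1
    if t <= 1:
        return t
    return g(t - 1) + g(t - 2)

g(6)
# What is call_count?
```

Calls(t) = 1 + Calls(t-1) + Calls(t-2); Calls(0)=Calls(1)=1. For t=6 this gives 25.

Answer: 25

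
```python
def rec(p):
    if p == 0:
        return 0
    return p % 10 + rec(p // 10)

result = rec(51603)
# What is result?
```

Sum of digits of 51603: 3 + 0 + 6 + 1 + 5 = 15

Answer: 15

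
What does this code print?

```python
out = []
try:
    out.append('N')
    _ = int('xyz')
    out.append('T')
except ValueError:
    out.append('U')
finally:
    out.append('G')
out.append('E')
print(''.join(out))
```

Execution trace: 'N' (try body) → 'U' (except ValueError) → 'G' (finally) → 'E' (after the try/except). Output: NUGE

Answer: NUGE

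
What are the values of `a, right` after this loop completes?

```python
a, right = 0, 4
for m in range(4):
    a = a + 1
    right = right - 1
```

a goes 0→4, right goes 4→0
`a, right` takes the values: (0, 4) → (1, 4) → (1, 3) → (2, 3) → (2, 2) → (3, 2) → (3, 1) → (4, 1) → (4, 0)

Answer: 4, 0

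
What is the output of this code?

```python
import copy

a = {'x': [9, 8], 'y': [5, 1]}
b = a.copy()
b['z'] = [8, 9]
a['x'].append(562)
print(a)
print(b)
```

Key concept: shallow copy of dict with mutable values.
Step by step:
`a = {'x': [9, 8], 'y': [5, 1]}` → a = {'x': [9, 8], 'y': [5, 1]}
`b = a.copy()` → b = {'x': [9, 8], 'y': [5, 1]}
`b['z'] = [8, 9]` → b = {'x': [9, 8], 'y': [5, 1], 'z': [8, 9]}
`a['x'].append(562)` → a = {'x': [9, 8, 562], 'y': [5, 1]}; b = {'x': [9, 8, 562], 'y': [5, 1], 'z': [8, 9]}
`print(a)` → prints {'x': [9, 8, 562], 'y': [5, 1]}
`print(b)` → prints {'x': [9, 8, 562], 'y': [5, 1], 'z': [8, 9]}

Answer:
{'x': [9, 8, 562], 'y': [5, 1]}
{'x': [9, 8, 562], 'y': [5, 1], 'z': [8, 9]}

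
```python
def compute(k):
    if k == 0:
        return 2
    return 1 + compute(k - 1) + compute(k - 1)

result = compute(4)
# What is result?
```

compute(k) = 1 + 2·compute(k-1), compute(0)=2. Closed form: (2+1)·2^4 - 1 = 47.

Answer: 47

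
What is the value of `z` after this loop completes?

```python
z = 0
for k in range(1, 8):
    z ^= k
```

XOR of 1 to 7
`z` takes the values: 0 → 1 → 3 → 0 → 4 → 1 → 7 → 0

Answer: 0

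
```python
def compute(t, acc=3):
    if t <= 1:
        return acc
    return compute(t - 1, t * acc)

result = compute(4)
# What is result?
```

Accumulator trace (n, acc): (4, 3) -> (3, 12) -> (2, 36) -> (1, 72) -> return 72

Answer: 72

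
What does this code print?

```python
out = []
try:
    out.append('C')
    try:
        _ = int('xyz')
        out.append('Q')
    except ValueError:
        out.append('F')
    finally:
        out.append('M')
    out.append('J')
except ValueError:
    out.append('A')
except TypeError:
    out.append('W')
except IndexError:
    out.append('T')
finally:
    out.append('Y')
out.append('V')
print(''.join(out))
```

Execution trace: 'C' (try body) → 'F' (inner except ValueError) → 'M' (inner finally) → 'J' (try body, no exception) → 'Y' (finally) → 'V' (after the try/except). Output: CFMJYV

Answer: CFMJYV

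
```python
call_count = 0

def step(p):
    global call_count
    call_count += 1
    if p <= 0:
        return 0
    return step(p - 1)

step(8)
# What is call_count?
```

Linear recursion stepping by 1: 9 calls from p=8 down to ≤0.

Answer: 9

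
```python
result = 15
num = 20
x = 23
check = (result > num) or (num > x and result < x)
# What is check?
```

Trace:
`result = 15` → result = 15
`num = 20` → num = 20
`x = 23` → x = 23
`check = (result > num) or (num > x and result < x)` → check = False
So check = False

Answer: False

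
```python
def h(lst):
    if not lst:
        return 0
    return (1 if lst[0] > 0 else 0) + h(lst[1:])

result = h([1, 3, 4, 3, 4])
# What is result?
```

Count of positive elements in [1, 3, 4, 3, 4] = 5

Answer: 5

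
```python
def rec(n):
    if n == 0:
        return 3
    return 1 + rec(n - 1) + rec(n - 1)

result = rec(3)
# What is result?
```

rec(n) = 1 + 2·rec(n-1), rec(0)=3. Closed form: (3+1)·2^3 - 1 = 31.

Answer: 31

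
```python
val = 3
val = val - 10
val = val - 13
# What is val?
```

Trace:
`val = 3` → val = 3
`val = val - 10` → val = -7
`val = val - 13` → val = -20
So val = -20

Answer: -20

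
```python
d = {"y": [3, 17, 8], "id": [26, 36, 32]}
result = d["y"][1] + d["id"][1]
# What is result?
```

Trace:
`d = {"y": [3, 17, 8], "id": [26, 36, 32]}` → d = {'y': [3, 17, 8], 'id': [26, 36, 32]}
`result = d["y"][1] + d["id"][1]` → result = 53
So result = 53

Answer: 53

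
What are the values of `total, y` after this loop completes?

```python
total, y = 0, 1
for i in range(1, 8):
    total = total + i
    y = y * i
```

Sum and factorial of 1 to 7
`total, y` takes the values: (0, 1) → (1, 1) → (3, 1) → (3, 2) → (6, 2) → (6, 6) → (10, 6) → (10, 24) → (15, 24) → (15, 120) → (21, 120) → (21, 720) → (28, 720) → (28, 5040)

Answer: 28, 5040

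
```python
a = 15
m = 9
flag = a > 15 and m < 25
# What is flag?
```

Trace:
`a = 15` → a = 15
`m = 9` → m = 9
`flag = a > 15 and m < 25` → flag = False
So flag = False

Answer: False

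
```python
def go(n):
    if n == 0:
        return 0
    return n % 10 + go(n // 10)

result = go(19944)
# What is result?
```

Sum of digits of 19944: 4 + 4 + 9 + 9 + 1 = 27

Answer: 27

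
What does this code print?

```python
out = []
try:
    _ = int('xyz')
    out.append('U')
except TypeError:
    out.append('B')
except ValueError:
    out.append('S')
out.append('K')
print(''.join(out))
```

Execution trace: 'S' (except ValueError) → 'K' (after the try/except). Output: SK

Answer: SK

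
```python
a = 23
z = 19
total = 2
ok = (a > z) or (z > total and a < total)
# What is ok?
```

Trace:
`a = 23` → a = 23
`z = 19` → z = 19
`total = 2` → total = 2
`ok = (a > z) or (z > total and a < total)` → ok = True
So ok = True

Answer: True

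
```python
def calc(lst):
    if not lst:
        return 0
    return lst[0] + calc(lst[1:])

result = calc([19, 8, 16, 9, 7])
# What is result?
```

19 + 8 + 16 + 9 + 7 + 0 = 59

Answer: 59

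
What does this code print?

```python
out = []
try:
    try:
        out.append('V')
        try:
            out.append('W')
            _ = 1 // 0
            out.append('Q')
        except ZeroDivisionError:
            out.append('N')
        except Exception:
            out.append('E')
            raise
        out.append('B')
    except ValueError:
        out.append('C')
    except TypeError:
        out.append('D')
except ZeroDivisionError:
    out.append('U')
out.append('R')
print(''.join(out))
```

Execution trace: 'V' (try body) → 'W' (inner try body) → 'N' (inner except ZeroDivisionError) → 'B' (try body, no exception) → 'R' (after the try/except). Output: VWNBR

Answer: VWNBR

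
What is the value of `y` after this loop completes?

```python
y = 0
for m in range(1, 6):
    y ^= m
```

XOR of 1 to 5
`y` takes the values: 0 → 1 → 3 → 0 → 4 → 1

Answer: 1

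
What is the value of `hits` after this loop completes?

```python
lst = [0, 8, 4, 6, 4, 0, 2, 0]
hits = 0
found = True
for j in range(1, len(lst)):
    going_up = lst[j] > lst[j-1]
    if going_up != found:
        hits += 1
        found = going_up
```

Count direction changes in [0, 8, 4, 6, 4, 0, 2, 0]
`hits` takes the values: 0 → 1 → 2 → 3 → 4 → 5

Answer: 5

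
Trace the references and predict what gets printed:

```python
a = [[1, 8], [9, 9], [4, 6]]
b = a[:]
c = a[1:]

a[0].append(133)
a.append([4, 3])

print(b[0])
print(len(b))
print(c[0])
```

Key concept: slice with nested mutation.
Step by step:
`a = [[1, 8], [9, 9], [4, 6]]` → a = [[1, 8], [9, 9], [4, 6]]
`b = a[:]` → b = [[1, 8], [9, 9], [4, 6]]
`c = a[1:]` → c = [[9, 9], [4, 6]]
`a[0].append(133)` → a = [[1, 8, 133], [9, 9], [4, 6]]; b = [[1, 8, 133], [9, 9], [4, 6]]
`a.append([4, 3])` → a = [[1, 8, 133], [9, 9], [4, 6], [4, 3]]
`print(b[0])` → prints [1, 8, 133]
`print(len(b))` → prints 3
`print(c[0])` → prints [9, 9]

Answer:
[1, 8, 133]
3
[9, 9]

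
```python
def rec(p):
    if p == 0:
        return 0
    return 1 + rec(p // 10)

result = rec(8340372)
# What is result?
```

Count of digits of 8340372: 7

Answer: 7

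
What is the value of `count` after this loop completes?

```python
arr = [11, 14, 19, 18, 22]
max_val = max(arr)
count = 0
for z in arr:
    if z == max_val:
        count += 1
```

Count of max value 22 in [11, 14, 19, 18, 22]
`count` takes the values: 0 → 1

Answer: 1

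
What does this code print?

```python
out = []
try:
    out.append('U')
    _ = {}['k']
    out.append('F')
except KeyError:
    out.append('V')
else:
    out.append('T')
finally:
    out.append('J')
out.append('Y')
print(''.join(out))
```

Execution trace: 'U' (try body) → 'V' (except KeyError) → 'J' (finally) → 'Y' (after the try/except). Output: UVJY

Answer: UVJY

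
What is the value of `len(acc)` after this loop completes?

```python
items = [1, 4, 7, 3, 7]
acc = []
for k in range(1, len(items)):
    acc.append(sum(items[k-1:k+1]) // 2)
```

Number of 2-element averages
`acc` takes the values: [] → [2] → [2, 5] → [2, 5, 5] → [2, 5, 5, 5]
So `len(acc)` = 4

Answer: 4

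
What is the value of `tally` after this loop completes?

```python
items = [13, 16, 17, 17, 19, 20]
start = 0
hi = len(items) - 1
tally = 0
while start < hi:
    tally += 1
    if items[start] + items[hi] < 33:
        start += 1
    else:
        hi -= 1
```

Steps to find pair summing to 33
`tally` takes the values: 0 → 1 → 2 → 3 → 4 → 5

Answer: 5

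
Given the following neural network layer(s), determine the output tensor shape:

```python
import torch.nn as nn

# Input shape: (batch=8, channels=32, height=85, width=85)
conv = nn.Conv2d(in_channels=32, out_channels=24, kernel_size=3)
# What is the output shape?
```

Input: (8, 32, 85, 85) -> Output: (8, 24, 83, 83)

Answer: (8, 24, 83, 83)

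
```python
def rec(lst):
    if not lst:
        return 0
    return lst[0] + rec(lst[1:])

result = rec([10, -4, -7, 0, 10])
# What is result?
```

10 + (-4) + (-7) + 0 + 10 + 0 = 9

Answer: 9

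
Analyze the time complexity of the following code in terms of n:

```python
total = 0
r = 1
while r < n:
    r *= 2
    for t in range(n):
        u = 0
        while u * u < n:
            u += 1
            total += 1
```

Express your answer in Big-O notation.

Each loop level contributes: log n × n × √n. Multiplying the contributions gives O(n√n log n).

Answer: O(n√n log n)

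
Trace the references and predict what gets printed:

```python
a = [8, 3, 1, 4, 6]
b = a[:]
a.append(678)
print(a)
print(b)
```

Key concept: slice [:] creates copy.
Step by step:
`a = [8, 3, 1, 4, 6]` → a = [8, 3, 1, 4, 6]
`b = a[:]` → b = [8, 3, 1, 4, 6]
`a.append(678)` → a = [8, 3, 1, 4, 6, 678]
`print(a)` → prints [8, 3, 1, 4, 6, 678]
`print(b)` → prints [8, 3, 1, 4, 6]

Answer:
[8, 3, 1, 4, 6, 678]
[8, 3, 1, 4, 6]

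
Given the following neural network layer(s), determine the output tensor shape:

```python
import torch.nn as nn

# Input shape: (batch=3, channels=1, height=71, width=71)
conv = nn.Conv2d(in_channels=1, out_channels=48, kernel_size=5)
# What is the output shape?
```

Input: (3, 1, 71, 71) -> Output: (3, 48, 67, 67)

Answer: (3, 48, 67, 67)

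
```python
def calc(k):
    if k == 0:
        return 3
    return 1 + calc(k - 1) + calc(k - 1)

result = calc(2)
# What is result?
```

calc(k) = 1 + 2·calc(k-1), calc(0)=3. Closed form: (3+1)·2^2 - 1 = 15.

Answer: 15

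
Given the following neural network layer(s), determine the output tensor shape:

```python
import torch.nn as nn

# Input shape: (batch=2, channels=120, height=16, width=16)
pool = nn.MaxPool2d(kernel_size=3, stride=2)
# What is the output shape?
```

Input: (2, 120, 16, 16) -> Output: (2, 120, 7, 7)

Answer: (2, 120, 7, 7)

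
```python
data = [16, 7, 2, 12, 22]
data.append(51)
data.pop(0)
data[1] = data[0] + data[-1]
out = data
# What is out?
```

Trace:
`data = [16, 7, 2, 12, 22]` → data = [16, 7, 2, 12, 22]
`data.append(51)` → data = [16, 7, 2, 12, 22, 51]
`data.pop(0)` → data = [7, 2, 12, 22, 51]
`data[1] = data[0] + data[-1]` → data = [7, 58, 12, 22, 51]
`out = data` → out = [7, 58, 12, 22, 51]
So out = [7, 58, 12, 22, 51]

Answer: [7, 58, 12, 22, 51]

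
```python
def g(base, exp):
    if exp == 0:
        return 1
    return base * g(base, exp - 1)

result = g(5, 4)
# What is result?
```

g(5, 4) = 5 * 5 * 5 * 5 = 625

Answer: 625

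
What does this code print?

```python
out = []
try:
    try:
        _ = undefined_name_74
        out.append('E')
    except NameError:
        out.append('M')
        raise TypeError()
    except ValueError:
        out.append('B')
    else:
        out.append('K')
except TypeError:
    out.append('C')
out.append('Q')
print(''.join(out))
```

Execution trace: 'M' (inner except NameError) → 'C' (outer except TypeError) → 'Q' (after the try/except). Output: MCQ

Answer: MCQ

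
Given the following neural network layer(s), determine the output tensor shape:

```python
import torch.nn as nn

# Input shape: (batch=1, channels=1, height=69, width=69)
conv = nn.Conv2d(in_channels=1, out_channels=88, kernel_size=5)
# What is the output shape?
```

Input: (1, 1, 69, 69) -> Output: (1, 88, 65, 65)

Answer: (1, 88, 65, 65)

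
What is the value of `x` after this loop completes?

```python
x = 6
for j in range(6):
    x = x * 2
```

Multiply by 2, 6 times: 6 * 2^6 = 384
`x` takes the values: 6 → 12 → 24 → 48 → 96 → 192 → 384

Answer: 384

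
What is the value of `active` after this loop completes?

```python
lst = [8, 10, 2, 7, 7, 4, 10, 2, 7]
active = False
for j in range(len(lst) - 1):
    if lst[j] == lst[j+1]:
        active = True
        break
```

Check consecutive duplicates in [8, 10, 2, 7, 7, 4, 10, 2, 7]
`active` takes the values: False → True

Answer: True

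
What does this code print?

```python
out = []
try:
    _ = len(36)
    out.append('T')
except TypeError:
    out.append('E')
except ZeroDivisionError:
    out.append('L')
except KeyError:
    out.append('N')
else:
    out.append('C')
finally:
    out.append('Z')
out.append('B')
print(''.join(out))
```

Execution trace: 'E' (except TypeError) → 'Z' (finally) → 'B' (after the try/except). Output: EZB

Answer: EZB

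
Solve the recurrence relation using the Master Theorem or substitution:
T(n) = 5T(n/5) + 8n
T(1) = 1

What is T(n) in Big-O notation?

By Master Theorem: a=5, b=5, f(n)=8n. Since log_5(5) = 1 and f(n) = Θ(n^1), Case 2 applies. T(n) = O(n log n).

Answer: O(n log n)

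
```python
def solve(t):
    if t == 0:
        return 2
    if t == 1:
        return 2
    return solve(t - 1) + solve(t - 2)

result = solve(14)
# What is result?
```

Build up from base cases: solve(0)=2, solve(1)=2, solve(2)=4, solve(3)=6, solve(4)=10, solve(5)=16, solve(6)=26, ..., solve(14)=1220

Answer: 1220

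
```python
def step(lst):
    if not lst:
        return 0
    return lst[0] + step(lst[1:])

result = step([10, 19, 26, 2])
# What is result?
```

10 + 19 + 26 + 2 + 0 = 57

Answer: 57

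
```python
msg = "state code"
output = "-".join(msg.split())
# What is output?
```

Trace:
`msg = "state code"` → msg = 'state code'
`output = "-".join(msg.split())` → output = 'state-code'
So output = 'state-code'

Answer: 'state-code'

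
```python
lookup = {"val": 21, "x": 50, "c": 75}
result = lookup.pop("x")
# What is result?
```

Trace:
`lookup = {"val": 21, "x": 50, "c": 75}` → lookup = {'val': 21, 'x': 50, 'c': 75}
`result = lookup.pop("x")` → lookup = {'val': 21, 'c': 75}; result = 50
So result = 50

Answer: 50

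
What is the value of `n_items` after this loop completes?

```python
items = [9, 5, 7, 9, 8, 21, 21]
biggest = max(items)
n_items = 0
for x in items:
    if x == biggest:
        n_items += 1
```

Count of max value 21 in [9, 5, 7, 9, 8, 21, 21]
`n_items` takes the values: 0 → 1 → 2

Answer: 2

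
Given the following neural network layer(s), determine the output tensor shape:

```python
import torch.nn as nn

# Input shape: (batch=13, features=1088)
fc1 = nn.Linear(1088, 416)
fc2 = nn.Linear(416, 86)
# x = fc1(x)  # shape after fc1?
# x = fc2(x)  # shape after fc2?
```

Input: (13, 1088) -> after fc1: (13, 416) -> Output: (13, 86)

Answer: (13, 86)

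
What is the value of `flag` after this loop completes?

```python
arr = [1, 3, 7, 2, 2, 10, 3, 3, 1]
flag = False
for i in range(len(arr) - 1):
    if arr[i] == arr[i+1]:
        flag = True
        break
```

Check consecutive duplicates in [1, 3, 7, 2, 2, 10, 3, 3, 1]
`flag` takes the values: False → True

Answer: True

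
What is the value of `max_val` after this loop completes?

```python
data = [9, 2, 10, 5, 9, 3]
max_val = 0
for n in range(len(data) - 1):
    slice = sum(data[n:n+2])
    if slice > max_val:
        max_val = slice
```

Max sum of 2-element window in [9, 2, 10, 5, 9, 3]
`max_val` takes the values: 0 → 11 → 12 → 15

Answer: 15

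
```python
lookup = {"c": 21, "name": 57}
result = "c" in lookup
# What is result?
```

Trace:
`lookup = {"c": 21, "name": 57}` → lookup = {'c': 21, 'name': 57}
`result = "c" in lookup` → result = True
So result = True

Answer: True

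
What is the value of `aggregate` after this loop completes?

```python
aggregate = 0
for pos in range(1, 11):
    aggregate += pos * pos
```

Sum of squares 1² to 10² = 385
`aggregate` takes the values: 0 → 1 → 5 → 14 → 30 → 55 → 91 → 140 → 204 → 285 → 385

Answer: 385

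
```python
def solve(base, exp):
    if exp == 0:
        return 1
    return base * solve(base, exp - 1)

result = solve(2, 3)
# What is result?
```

solve(2, 3) = 2 * 2 * 2 = 8

Answer: 8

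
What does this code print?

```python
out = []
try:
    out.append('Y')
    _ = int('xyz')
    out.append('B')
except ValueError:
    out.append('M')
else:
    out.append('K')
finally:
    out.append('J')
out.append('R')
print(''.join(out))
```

Execution trace: 'Y' (try body) → 'M' (except ValueError) → 'J' (finally) → 'R' (after the try/except). Output: YMJR

Answer: YMJR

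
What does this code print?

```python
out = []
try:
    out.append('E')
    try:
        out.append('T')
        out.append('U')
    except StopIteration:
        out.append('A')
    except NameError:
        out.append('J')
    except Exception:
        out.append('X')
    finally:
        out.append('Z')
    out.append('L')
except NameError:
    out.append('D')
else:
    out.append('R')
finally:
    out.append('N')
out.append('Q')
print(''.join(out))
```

Execution trace: 'E' (try body) → 'T' (inner try body) → 'U' (inner try body, no exception) → 'Z' (inner finally) → 'L' (try body, no exception) → 'R' (else) → 'N' (finally) → 'Q' (after the try/except). Output: ETUZLRNQ

Answer: ETUZLRNQ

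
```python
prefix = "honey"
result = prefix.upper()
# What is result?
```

Trace:
`prefix = "honey"` → prefix = 'honey'
`result = prefix.upper()` → result = 'HONEY'
So result = 'HONEY'

Answer: 'HONEY'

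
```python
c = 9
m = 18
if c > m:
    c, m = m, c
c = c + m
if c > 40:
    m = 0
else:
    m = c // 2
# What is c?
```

Trace:
`c = 9` → c = 9
`m = 18` → m = 18
`if c > m: ...` → c > m is False → no variable changes
`c = c + m` → c = 27
`if c > 40: ...` → c > 40 is False, take else branch → m = 13
So c = 27

Answer: 27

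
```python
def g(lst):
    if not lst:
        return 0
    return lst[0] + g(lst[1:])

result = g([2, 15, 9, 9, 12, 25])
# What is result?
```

2 + 15 + 9 + 9 + 12 + 25 + 0 = 72

Answer: 72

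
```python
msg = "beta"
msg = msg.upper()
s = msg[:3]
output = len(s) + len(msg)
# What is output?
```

Trace:
`msg = "beta"` → msg = 'beta'
`msg = msg.upper()` → msg = 'BETA'
`s = msg[:3]` → s = 'BET'
`output = len(s) + len(msg)` → output = 7
So output = 7

Answer: 7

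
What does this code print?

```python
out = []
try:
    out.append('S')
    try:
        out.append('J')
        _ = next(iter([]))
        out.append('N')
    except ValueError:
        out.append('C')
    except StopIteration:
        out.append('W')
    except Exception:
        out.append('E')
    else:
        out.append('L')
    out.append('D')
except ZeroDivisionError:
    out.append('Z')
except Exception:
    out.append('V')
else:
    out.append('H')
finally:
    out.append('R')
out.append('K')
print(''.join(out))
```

Execution trace: 'S' (try body) → 'J' (inner try body) → 'W' (inner except StopIteration) → 'D' (try body, no exception) → 'H' (else) → 'R' (finally) → 'K' (after the try/except). Output: SJWDHRK

Answer: SJWDHRK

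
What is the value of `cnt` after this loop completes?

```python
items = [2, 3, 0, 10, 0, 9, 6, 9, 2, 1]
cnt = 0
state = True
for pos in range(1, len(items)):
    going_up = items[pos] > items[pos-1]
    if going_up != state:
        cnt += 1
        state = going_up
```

Count direction changes in [2, 3, 0, 10, 0, 9, 6, 9, 2, 1]
`cnt` takes the values: 0 → 1 → 2 → 3 → 4 → 5 → 6 → 7

Answer: 7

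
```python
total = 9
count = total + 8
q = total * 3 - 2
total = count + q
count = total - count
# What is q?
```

Trace:
`total = 9` → total = 9
`count = total + 8` → count = 17
`q = total * 3 - 2` → q = 25
`total = count + q` → total = 42
`count = total - count` → count = 25
So q = 25

Answer: 25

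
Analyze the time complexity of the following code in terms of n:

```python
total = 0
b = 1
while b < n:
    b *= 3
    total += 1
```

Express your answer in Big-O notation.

Each loop level contributes: log n. Multiplying the contributions gives O(log n).

Answer: O(log n)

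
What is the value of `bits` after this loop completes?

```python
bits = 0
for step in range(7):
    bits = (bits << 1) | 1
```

Build 7 consecutive 1-bits: 0b1111111
`bits` takes the values: 0 → 1 → 3 → 7 → 15 → 31 → 63 → 127

Answer: 127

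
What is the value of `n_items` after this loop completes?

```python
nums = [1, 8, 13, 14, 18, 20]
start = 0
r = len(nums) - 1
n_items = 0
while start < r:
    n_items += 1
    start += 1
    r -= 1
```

Iterations until pointers meet (list length 6)
`n_items` takes the values: 0 → 1 → 2 → 3

Answer: 3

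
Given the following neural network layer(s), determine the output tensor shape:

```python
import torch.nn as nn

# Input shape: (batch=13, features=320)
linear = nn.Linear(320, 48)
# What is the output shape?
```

Input: (13, 320) -> Output: (13, 48)

Answer: (13, 48)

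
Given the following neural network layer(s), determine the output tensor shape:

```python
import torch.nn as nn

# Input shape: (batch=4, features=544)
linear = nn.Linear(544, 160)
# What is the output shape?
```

Input: (4, 544) -> Output: (4, 160)

Answer: (4, 160)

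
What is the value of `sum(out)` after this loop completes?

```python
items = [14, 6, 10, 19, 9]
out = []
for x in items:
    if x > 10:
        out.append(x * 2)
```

Sum of doubled values > 10
`out` takes the values: [] → [28] → [28, 38]
So `sum(out)` = 66

Answer: 66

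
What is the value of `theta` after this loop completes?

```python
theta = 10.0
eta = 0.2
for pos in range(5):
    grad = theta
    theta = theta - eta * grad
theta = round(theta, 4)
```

Gradient descent: w = 10.0 * (1 - 0.2)^5
`theta` takes the values: 10.0 → 8.0 → 6.4 → 5.12 → 4.096 → 3.2768

Answer: 3.2768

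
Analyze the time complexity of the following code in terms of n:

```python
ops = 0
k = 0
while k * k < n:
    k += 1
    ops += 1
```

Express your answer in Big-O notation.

Each loop level contributes: √n. Multiplying the contributions gives O(√n).

Answer: O(√n)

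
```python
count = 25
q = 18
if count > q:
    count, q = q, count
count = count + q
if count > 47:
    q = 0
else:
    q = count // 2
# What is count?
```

Trace:
`count = 25` → count = 25
`q = 18` → q = 18
`if count > q: ...` → count > q is True → count = 18; q = 25
`count = count + q` → count = 43
`if count > 47: ...` → count > 47 is False, take else branch → q = 21
So count = 43

Answer: 43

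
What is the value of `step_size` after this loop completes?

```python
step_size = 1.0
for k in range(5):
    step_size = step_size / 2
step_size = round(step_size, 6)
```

Halving LR 5 times: 1 / 2^5
`step_size` takes the values: 1.0 → 0.5 → 0.25 → 0.125 → 0.0625 → 0.03125

Answer: 0.03125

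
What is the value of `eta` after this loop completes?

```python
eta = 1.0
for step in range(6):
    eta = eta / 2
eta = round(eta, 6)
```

Halving LR 6 times: 1 / 2^6
`eta` takes the values: 1.0 → 0.5 → 0.25 → 0.125 → 0.0625 → 0.03125 → 0.015625

Answer: 0.015625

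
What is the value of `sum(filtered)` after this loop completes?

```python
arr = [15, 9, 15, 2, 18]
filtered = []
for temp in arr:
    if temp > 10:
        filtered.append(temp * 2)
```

Sum of doubled values > 10
`filtered` takes the values: [] → [30] → [30, 30] → [30, 30, 36]
So `sum(filtered)` = 96

Answer: 96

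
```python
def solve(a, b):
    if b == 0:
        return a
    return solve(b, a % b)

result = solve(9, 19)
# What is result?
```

solve(9, 19) -> solve(19, 9) -> solve(9, 1) -> solve(1, 0) -> 1

Answer: 1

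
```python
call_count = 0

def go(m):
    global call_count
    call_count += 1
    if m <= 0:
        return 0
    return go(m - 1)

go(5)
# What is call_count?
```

Linear recursion stepping by 1: 6 calls from m=5 down to ≤0.

Answer: 6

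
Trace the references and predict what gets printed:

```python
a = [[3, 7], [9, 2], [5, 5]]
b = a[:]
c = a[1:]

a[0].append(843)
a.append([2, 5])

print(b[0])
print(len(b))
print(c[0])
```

Key concept: slice with nested mutation.
Step by step:
`a = [[3, 7], [9, 2], [5, 5]]` → a = [[3, 7], [9, 2], [5, 5]]
`b = a[:]` → b = [[3, 7], [9, 2], [5, 5]]
`c = a[1:]` → c = [[9, 2], [5, 5]]
`a[0].append(843)` → a = [[3, 7, 843], [9, 2], [5, 5]]; b = [[3, 7, 843], [9, 2], [5, 5]]
`a.append([2, 5])` → a = [[3, 7, 843], [9, 2], [5, 5], [2, 5]]
`print(b[0])` → prints [3, 7, 843]
`print(len(b))` → prints 3
`print(c[0])` → prints [9, 2]

Answer:
[3, 7, 843]
3
[9, 2]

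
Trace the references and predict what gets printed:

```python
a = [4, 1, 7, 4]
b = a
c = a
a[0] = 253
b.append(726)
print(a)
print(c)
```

Key concept: multiple aliases.
Step by step:
`a = [4, 1, 7, 4]` → a = [4, 1, 7, 4]
`b = a` → b = [4, 1, 7, 4] (same object as a)
`c = a` → c = [4, 1, 7, 4] (same object as a, b)
`a[0] = 253` → a = [253, 1, 7, 4] (same object as b, c); b = [253, 1, 7, 4] (same object as a, c); c = [253, 1, 7, 4] (same object as a, b)
`b.append(726)` → a = [253, 1, 7, 4, 726] (same object as b, c); b = [253, 1, 7, 4, 726] (same object as a, c); c = [253, 1, 7, 4, 726] (same object as a, b)
`print(a)` → prints [253, 1, 7, 4, 726]
`print(c)` → prints [253, 1, 7, 4, 726]

Answer:
[253, 1, 7, 4, 726]
[253, 1, 7, 4, 726]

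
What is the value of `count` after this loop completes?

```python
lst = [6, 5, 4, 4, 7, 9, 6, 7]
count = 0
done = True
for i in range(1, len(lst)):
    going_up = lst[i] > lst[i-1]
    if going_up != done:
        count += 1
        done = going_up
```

Count direction changes in [6, 5, 4, 4, 7, 9, 6, 7]
`count` takes the values: 0 → 1 → 2 → 3 → 4

Answer: 4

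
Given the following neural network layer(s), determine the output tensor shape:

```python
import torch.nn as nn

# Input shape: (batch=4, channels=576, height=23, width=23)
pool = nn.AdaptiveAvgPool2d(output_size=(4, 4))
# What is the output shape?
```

Input: (4, 576, 23, 23) -> Output: (4, 576, 4, 4)

Answer: (4, 576, 4, 4)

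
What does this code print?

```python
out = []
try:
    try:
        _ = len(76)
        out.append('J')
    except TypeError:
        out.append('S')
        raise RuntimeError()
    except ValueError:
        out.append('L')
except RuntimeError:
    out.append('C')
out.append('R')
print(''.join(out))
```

Execution trace: 'S' (inner except TypeError) → 'C' (outer except RuntimeError) → 'R' (after the try/except). Output: SCR

Answer: SCR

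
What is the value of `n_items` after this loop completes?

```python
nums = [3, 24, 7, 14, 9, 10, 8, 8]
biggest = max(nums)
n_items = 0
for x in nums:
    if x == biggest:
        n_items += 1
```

Count of max value 24 in [3, 24, 7, 14, 9, 10, 8, 8]
`n_items` takes the values: 0 → 1

Answer: 1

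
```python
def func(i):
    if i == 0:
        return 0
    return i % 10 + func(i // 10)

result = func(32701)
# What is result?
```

Sum of digits of 32701: 1 + 0 + 7 + 2 + 3 = 13

Answer: 13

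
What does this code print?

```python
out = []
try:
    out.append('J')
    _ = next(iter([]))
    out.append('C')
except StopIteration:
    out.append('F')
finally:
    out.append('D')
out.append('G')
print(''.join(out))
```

Execution trace: 'J' (try body) → 'F' (except StopIteration) → 'D' (finally) → 'G' (after the try/except). Output: JFDG

Answer: JFDG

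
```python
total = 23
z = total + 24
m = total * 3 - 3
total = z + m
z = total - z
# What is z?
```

Trace:
`total = 23` → total = 23
`z = total + 24` → z = 47
`m = total * 3 - 3` → m = 66
`total = z + m` → total = 113
`z = total - z` → z = 66
So z = 66

Answer: 66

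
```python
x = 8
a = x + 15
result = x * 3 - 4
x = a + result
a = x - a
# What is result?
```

Trace:
`x = 8` → x = 8
`a = x + 15` → a = 23
`result = x * 3 - 4` → result = 20
`x = a + result` → x = 43
`a = x - a` → a = 20
So result = 20

Answer: 20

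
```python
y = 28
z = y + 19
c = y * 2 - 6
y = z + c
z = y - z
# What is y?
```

Trace:
`y = 28` → y = 28
`z = y + 19` → z = 47
`c = y * 2 - 6` → c = 50
`y = z + c` → y = 97
`z = y - z` → z = 50
So y = 97

Answer: 97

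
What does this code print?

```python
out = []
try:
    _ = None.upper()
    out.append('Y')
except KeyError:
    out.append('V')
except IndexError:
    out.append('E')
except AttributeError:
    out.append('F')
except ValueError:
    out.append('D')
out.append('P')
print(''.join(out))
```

Execution trace: 'F' (except AttributeError) → 'P' (after the try/except). Output: FP

Answer: FP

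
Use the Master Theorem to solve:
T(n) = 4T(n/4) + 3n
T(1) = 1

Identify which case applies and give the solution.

a=4, b=4, f(n)=3n. log_4(4) = 1. Since c=1 = 1, Case 2 applies: T(n) = Θ(n^log_b(a) · log n) = O(n log n).

Answer: O(n log n) - Case 2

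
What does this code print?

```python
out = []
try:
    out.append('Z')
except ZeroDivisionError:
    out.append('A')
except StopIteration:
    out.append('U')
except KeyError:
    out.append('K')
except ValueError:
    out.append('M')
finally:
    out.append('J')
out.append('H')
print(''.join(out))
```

Execution trace: 'Z' (try body, no exception) → 'J' (finally) → 'H' (after the try/except). Output: ZJH

Answer: ZJH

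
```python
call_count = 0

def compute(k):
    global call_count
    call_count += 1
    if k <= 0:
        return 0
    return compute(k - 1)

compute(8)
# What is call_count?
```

Linear recursion stepping by 1: 9 calls from k=8 down to ≤0.

Answer: 9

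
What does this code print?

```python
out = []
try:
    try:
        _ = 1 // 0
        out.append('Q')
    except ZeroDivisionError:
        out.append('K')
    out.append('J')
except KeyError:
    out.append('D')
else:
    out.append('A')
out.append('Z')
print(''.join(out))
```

Execution trace: 'K' (inner except ZeroDivisionError) → 'J' (try body, no exception) → 'A' (else) → 'Z' (after the try/except). Output: KJAZ

Answer: KJAZ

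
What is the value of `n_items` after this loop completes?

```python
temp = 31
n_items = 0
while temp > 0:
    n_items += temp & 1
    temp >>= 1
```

Count set bits in 31 (binary: 0b11111)
`n_items` takes the values: 0 → 1 → 2 → 3 → 4 → 5

Answer: 5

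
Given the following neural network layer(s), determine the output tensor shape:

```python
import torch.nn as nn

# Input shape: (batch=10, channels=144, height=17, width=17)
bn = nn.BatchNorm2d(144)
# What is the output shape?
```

Input: (10, 144, 17, 17) -> Output: (10, 144, 17, 17)

Answer: (10, 144, 17, 17)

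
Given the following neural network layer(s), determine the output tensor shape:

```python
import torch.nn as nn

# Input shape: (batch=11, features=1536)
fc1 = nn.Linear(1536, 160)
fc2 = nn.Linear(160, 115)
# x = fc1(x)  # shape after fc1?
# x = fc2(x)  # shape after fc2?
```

Input: (11, 1536) -> after fc1: (11, 160) -> Output: (11, 115)

Answer: (11, 115)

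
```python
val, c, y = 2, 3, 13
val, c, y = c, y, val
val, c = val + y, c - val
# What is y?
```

Trace:
`val, c, y = 2, 3, 13` → val = 2; c = 3; y = 13
`val, c, y = c, y, val` → val = 3; c = 13; y = 2
`val, c = val + y, c - val` → val = 5; c = 10
So y = 2

Answer: 2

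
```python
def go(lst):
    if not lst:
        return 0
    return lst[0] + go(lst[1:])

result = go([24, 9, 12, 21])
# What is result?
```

24 + 9 + 12 + 21 + 0 = 66

Answer: 66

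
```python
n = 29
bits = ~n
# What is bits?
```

Trace:
`n = 29` → n = 29
`bits = ~n` → bits = -30
So bits = -30

Answer: -30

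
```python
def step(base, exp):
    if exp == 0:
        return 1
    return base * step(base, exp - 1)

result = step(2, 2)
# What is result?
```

step(2, 2) = 2 * 2 = 4

Answer: 4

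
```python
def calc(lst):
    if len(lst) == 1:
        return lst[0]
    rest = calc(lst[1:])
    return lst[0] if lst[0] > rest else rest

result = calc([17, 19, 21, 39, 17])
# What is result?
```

Recursive max over [17, 19, 21, 39, 17] = 39

Answer: 39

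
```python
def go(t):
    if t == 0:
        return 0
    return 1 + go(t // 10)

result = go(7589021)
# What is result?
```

Count of digits of 7589021: 7

Answer: 7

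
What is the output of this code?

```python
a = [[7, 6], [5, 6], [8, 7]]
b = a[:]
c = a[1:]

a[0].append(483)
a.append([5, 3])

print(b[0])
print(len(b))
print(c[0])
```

Key concept: slice with nested mutation.
Step by step:
`a = [[7, 6], [5, 6], [8, 7]]` → a = [[7, 6], [5, 6], [8, 7]]
`b = a[:]` → b = [[7, 6], [5, 6], [8, 7]]
`c = a[1:]` → c = [[5, 6], [8, 7]]
`a[0].append(483)` → a = [[7, 6, 483], [5, 6], [8, 7]]; b = [[7, 6, 483], [5, 6], [8, 7]]
`a.append([5, 3])` → a = [[7, 6, 483], [5, 6], [8, 7], [5, 3]]
`print(b[0])` → prints [7, 6, 483]
`print(len(b))` → prints 3
`print(c[0])` → prints [5, 6]

Answer:
[7, 6, 483]
3
[5, 6]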